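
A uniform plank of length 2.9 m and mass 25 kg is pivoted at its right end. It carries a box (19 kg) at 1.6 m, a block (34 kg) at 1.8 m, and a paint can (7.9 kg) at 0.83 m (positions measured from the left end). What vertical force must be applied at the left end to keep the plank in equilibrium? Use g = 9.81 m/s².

F ≈ 388 N

About the right end:
Beam weight: 25 × 9.81 = 245.2 N down at 1.45 m → arm 1.45 m, τ = 245.2 × 1.45 = 355.5 N·m counterclockwise.
Box: 19 × 9.81 = 186.4 N down at 1.6 m → arm 1.3 m, τ = 186.4 × 1.3 = 242.3 N·m counterclockwise.
Block: 34 × 9.81 = 333.5 N down at 1.8 m → arm 1.1 m, τ = 333.5 × 1.1 = 366.9 N·m counterclockwise.
Paint can: 7.9 × 9.81 = 77.5 N down at 0.83 m → arm 2.07 m, τ = 77.5 × 2.07 = 160.4 N·m counterclockwise.
Net moment of the loads = 1125 N·m counterclockwise.
The upward force F acts at the left end, arm 2.9 m, giving F × 2.9 clockwise.
Στ = 0 ⇒ F × 2.9 = 1125 ⇒ F = 1125 / 2.9 = 388 N.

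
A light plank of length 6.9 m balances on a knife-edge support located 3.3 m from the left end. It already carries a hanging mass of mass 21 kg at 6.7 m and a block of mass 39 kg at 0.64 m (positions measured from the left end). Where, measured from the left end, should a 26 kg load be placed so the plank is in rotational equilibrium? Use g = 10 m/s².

x ≈ 4.54 m from the left end

Take moments about the knife-edge support (at 3.3 m from the left end).
Hanging mass: 21 × 10 = 210 N down at 6.7 m → arm 3.4 m, τ = 210 × 3.4 = 714 N·m clockwise.
Block: 39 × 10 = 390 N down at 0.64 m → arm 2.66 m, τ = 390 × 2.66 = 1037 N·m counterclockwise.
Net moment of existing loads = 323 N·m counterclockwise.
The load weighs 26 × 10 = 260 N and must supply an equal clockwise moment, so its lever arm about the knife-edge support is 323 / 260 = 1.24 m.
That puts it at 3.3 + 1.24 = 4.54 m from the left end.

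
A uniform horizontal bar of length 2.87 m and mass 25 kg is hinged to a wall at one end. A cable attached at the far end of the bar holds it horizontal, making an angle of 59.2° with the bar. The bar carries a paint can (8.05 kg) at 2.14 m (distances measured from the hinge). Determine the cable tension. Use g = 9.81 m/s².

T ≈ 211 N

Take moments about the hinge.
Beam weight: 25 × 9.81 = 245.2 N down at 1.435 m → arm 1.435 m, τ = 245.2 × 1.435 = 351.9 N·m clockwise.
Paint can: 8.05 × 9.81 = 78.97 N down at 2.14 m → arm 2.14 m, τ = 78.97 × 2.14 = 169 N·m clockwise.
Total clockwise load moment = 520.9 N·m.
The cable tension T acts at 2.87 m; only its component perpendicular to the bar, T sinθ, produces torque. sin 59.2° = 0.859.
Στ = 0 ⇒ T × 2.87 × 0.859 = 520.9 ⇒ T = 520.9 / 2.465 = 211 N.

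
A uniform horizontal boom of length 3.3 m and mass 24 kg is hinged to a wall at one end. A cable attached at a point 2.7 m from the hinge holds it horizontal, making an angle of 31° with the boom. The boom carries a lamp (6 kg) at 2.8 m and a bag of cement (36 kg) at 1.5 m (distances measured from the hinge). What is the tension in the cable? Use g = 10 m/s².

Taking torques about the hinge:
Beam weight: 24 × 10 = 240 N down at 1.65 m → arm 1.65 m, τ = 240 × 1.65 = 396 N·m clockwise.
Lamp: 6 × 10 = 60 N down at 2.8 m → arm 2.8 m, τ = 60 × 2.8 = 168 N·m clockwise.
Bag of cement: 36 × 10 = 360 N down at 1.5 m → arm 1.5 m, τ = 360 × 1.5 = 540 N·m clockwise.
Total clockwise load moment = 1104 N·m.
The cable tension T acts at 2.7 m; only its component perpendicular to the boom, T sinθ, produces torque. sin 31° = 0.515.
Setting net torque to zero: T × 2.7 × 0.515 = 1104 → T = 1104 / 1.391 = 794 N.

T ≈ 794 N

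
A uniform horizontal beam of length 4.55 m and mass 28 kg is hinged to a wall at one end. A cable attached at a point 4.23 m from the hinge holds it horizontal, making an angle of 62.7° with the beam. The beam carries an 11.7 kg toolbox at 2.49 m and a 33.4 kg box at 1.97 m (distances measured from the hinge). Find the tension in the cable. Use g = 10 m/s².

T ≈ 422 N

Choose the hinge as the axis so the unknown hinge reaction has zero arm there.
Beam weight: 28 × 10 = 280 N down at 2.275 m → arm 2.275 m, τ = 280 × 2.275 = 637 N·m clockwise.
Toolbox: 11.7 × 10 = 117 N down at 2.49 m → arm 2.49 m, τ = 117 × 2.49 = 291.3 N·m clockwise.
Box: 33.4 × 10 = 334 N down at 1.97 m → arm 1.97 m, τ = 334 × 1.97 = 658 N·m clockwise.
Total clockwise load moment = 1586 N·m.
The cable tension T acts at 4.23 m; only its component perpendicular to the beam, T sinθ, produces torque. sin 62.7° = 0.8886.
Balancing moments: T × 4.23 × 0.8886 = 1586, giving T = 1586 / 3.759 = 422 N.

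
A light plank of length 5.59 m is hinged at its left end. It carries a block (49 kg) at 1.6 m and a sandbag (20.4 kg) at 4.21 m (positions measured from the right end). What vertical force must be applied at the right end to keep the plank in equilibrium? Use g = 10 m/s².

F ≈ 400 N

Sum moments about the left end (the unknown pivot reaction has zero arm there).
Block: 49 × 10 = 490 N down at 1.6 m → arm 3.99 m, τ = 490 × 3.99 = 1955 N·m clockwise.
Sandbag: 20.4 × 10 = 204 N down at 4.21 m → arm 1.38 m, τ = 204 × 1.38 = 281.5 N·m clockwise.
Net moment of the loads = 2236 N·m clockwise.
The upward force F acts at the right end, arm 5.59 m, giving F × 5.59 counterclockwise.
Στ = 0 ⇒ F × 5.59 = 2236 ⇒ F = 2236 / 5.59 = 400 N.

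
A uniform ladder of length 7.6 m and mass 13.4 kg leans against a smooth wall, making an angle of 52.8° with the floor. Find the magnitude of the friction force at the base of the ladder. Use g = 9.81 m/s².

Taking torques about the foot of the ladder:
Ladder weight 13.4×9.81 = 131.5 N acts at 3.8 m along the ladder; its horizontal arm is 3.8·cos52.8° = 2.297 m → τ = 302.1 N·m clockwise.
Wall normal N acts horizontally at the top; its moment arm is the height L sinθ = 7.6·sin52.8° = 6.054 m, counterclockwise.
Setting net torque to zero: N × 6.054 = 302.1 → N = 49.9 N.
ΣFx = 0: friction at the foot balances the wall's push, so f = N_wall = 49.9 N.

f ≈ 49.9 N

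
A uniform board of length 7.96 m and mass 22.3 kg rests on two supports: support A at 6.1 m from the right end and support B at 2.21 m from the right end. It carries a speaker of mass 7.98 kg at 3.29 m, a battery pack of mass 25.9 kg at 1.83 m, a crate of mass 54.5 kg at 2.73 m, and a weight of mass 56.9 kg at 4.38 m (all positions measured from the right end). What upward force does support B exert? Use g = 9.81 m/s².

R_B ≈ 1160 N

Choose support A as the axis so its reaction then has zero moment arm.
Beam weight: 22.3 × 9.81 = 218.8 N down at 3.98 m → arm 2.12 m, τ = 218.8 × 2.12 = 463.9 N·m clockwise.
Speaker: 7.98 × 9.81 = 78.28 N down at 3.29 m → arm 2.81 m, τ = 78.28 × 2.81 = 220 N·m clockwise.
Battery pack: 25.9 × 9.81 = 254.1 N down at 1.83 m → arm 4.27 m, τ = 254.1 × 4.27 = 1085 N·m clockwise.
Crate: 54.5 × 9.81 = 534.6 N down at 2.73 m → arm 3.37 m, τ = 534.6 × 3.37 = 1802 N·m clockwise.
Weight: 56.9 × 9.81 = 558.2 N down at 4.38 m → arm 1.72 m, τ = 558.2 × 1.72 = 960.1 N·m clockwise.
Net load moment about support A = 4531 N·m clockwise.
Reaction R at support B is upward at 2.21 m, arm 3.89 m → moment R × 3.89 counterclockwise.
Setting net torque to zero: R × 3.89 = 4531 → R = 1160 N.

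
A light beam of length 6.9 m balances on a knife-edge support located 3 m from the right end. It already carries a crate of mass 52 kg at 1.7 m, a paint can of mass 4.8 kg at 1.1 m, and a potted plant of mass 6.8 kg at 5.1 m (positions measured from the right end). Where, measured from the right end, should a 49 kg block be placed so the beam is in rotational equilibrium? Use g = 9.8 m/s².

x ≈ 4.27 m from the right end

Take moments about the knife-edge support (at 3 m from the right end).
Crate: 52 × 9.8 = 509.6 N down at 1.7 m → arm 1.3 m, τ = 509.6 × 1.3 = 662.5 N·m clockwise.
Paint can: 4.8 × 9.8 = 47.04 N down at 1.1 m → arm 1.9 m, τ = 47.04 × 1.9 = 89.38 N·m clockwise.
Potted plant: 6.8 × 9.8 = 66.64 N down at 5.1 m → arm 2.1 m, τ = 66.64 × 2.1 = 139.9 N·m counterclockwise.
Net moment of existing loads = 612 N·m clockwise.
The block weighs 49 × 9.8 = 480.2 N and must supply an equal counterclockwise moment, so its lever arm about the knife-edge support is 612 / 480.2 = 1.27 m.
That puts it at 3 + 1.27 = 4.27 m from the right end.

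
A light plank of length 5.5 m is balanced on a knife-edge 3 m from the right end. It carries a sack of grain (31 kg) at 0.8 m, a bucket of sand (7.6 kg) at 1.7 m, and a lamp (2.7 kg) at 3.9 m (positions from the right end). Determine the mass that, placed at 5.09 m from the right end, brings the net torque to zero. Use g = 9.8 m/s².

m ≈ 36.2 kg

Taking torques about the knife-edge (at 3 m from the right end):
Sack of grain: 31 × 9.8 = 303.8 N down at 0.8 m → arm 2.2 m, τ = 303.8 × 2.2 = 668.4 N·m clockwise.
Bucket of sand: 7.6 × 9.8 = 74.48 N down at 1.7 m → arm 1.3 m, τ = 74.48 × 1.3 = 96.82 N·m clockwise.
Lamp: 2.7 × 9.8 = 26.46 N down at 3.9 m → arm 0.9 m, τ = 26.46 × 0.9 = 23.81 N·m counterclockwise.
Net moment of known loads = 741.4 N·m clockwise.
An unknown mass m at 5.09 m has arm 2.09 m; its moment is m·g·2.09 counterclockwise.
For rotational equilibrium, m × 9.8 × 2.09 = 741.4, so m = 741.4 / (9.8 × 2.09) = 36.2 kg.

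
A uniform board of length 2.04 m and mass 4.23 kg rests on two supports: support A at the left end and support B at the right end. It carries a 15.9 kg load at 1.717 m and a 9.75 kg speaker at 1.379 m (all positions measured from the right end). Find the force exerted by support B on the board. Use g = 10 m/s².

Take moments about support A.
Beam weight: 4.23 × 10 = 42.3 N down at 1.02 m → arm 1.02 m, τ = 42.3 × 1.02 = 43.15 N·m clockwise.
Load: 15.9 × 10 = 159 N down at 1.717 m → arm 0.323 m, τ = 159 × 0.323 = 51.36 N·m clockwise.
Speaker: 9.75 × 10 = 97.5 N down at 1.379 m → arm 0.661 m, τ = 97.5 × 0.661 = 64.45 N·m clockwise.
Net load moment about support A = 159 N·m clockwise.
Reaction R at support B is upward at 0 m, arm 2.04 m → moment R × 2.04 counterclockwise.
Στ = 0 ⇒ R × 2.04 = 159 ⇒ R = 77.9 N.

R_B ≈ 77.9 N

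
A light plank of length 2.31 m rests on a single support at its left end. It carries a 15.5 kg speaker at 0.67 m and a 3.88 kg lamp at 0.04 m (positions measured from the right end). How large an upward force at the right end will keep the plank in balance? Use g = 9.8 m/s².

F ≈ 145 N

About the left end:
Speaker: 15.5 × 9.8 = 151.9 N down at 0.67 m → arm 1.64 m, τ = 151.9 × 1.64 = 249.1 N·m clockwise.
Lamp: 3.88 × 9.8 = 38.02 N down at 0.04 m → arm 2.27 m, τ = 38.02 × 2.27 = 86.31 N·m clockwise.
Net moment of the loads = 335.4 N·m clockwise.
The upward force F acts at the right end, arm 2.31 m, giving F × 2.31 counterclockwise.
Balancing moments: F × 2.31 = 335.4, giving F = 335.4 / 2.31 = 145 N.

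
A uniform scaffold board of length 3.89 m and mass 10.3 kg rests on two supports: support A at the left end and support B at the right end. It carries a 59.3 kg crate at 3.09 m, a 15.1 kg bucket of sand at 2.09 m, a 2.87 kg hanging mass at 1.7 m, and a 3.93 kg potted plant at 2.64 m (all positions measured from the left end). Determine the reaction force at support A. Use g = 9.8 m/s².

R_A ≈ 267 N

Taking torques about support B:
Beam weight: 10.3 × 9.8 = 100.9 N down at 1.945 m → arm 1.945 m, τ = 100.9 × 1.945 = 196.3 N·m counterclockwise.
Crate: 59.3 × 9.8 = 581.1 N down at 3.09 m → arm 0.8 m, τ = 581.1 × 0.8 = 464.9 N·m counterclockwise.
Bucket of sand: 15.1 × 9.8 = 148 N down at 2.09 m → arm 1.8 m, τ = 148 × 1.8 = 266.4 N·m counterclockwise.
Hanging mass: 2.87 × 9.8 = 28.13 N down at 1.7 m → arm 2.19 m, τ = 28.13 × 2.19 = 61.6 N·m counterclockwise.
Potted plant: 3.93 × 9.8 = 38.51 N down at 2.64 m → arm 1.25 m, τ = 38.51 × 1.25 = 48.14 N·m counterclockwise.
Net load moment about support B = 1037 N·m counterclockwise.
Reaction R at support A is upward at 0 m, arm 3.89 m → moment R × 3.89 clockwise.
Balancing moments: R × 3.89 = 1037, giving R = 267 N.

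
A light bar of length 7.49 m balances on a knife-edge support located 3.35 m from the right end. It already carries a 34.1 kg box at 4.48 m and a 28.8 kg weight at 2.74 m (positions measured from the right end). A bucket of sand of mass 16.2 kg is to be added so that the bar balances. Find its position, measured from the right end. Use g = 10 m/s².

x ≈ 2.06 m from the right end

Taking torques about the knife-edge support (at 3.35 m from the right end):
Box: 34.1 × 10 = 341 N down at 4.48 m → arm 1.13 m, τ = 341 × 1.13 = 385.3 N·m counterclockwise.
Weight: 28.8 × 10 = 288 N down at 2.74 m → arm 0.61 m, τ = 288 × 0.61 = 175.7 N·m clockwise.
Net moment of existing loads = 209.6 N·m counterclockwise.
The bucket of sand weighs 16.2 × 10 = 162 N and must supply an equal clockwise moment, so its lever arm about the knife-edge support is 209.6 / 162 = 1.29 m.
That puts it at 3.35 − 1.29 = 2.06 m from the right end.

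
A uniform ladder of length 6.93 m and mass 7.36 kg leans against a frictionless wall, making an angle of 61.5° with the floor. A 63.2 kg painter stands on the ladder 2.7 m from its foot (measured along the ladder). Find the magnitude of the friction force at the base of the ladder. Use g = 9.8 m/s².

Choose the foot of the ladder as the axis so the floor normal and friction both act there and drop out.
Ladder weight 7.36×9.8 = 72.13 N acts at 3.465 m along the ladder; its horizontal arm is 3.465·cos61.5° = 1.653 m → τ = 119.2 N·m clockwise.
Painter: 63.2×9.8 = 619.4 N at 2.7 m → arm 1.288 m → τ = 797.8 N·m clockwise.
Wall normal N acts horizontally at the top; its moment arm is the height L sinθ = 6.93·sin61.5° = 6.09 m, counterclockwise.
Στ = 0 ⇒ N × 6.09 = 917 ⇒ N = 151 N.
ΣFx = 0: friction at the foot balances the wall's push, so f = N_wall = 151 N.

f ≈ 151 N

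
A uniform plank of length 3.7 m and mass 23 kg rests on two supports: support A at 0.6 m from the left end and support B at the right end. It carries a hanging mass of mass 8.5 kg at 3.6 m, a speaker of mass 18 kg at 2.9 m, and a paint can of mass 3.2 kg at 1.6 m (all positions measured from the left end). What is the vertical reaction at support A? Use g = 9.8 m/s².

About support B:
Beam weight: 23 × 9.8 = 225.4 N down at 1.85 m → arm 1.85 m, τ = 225.4 × 1.85 = 417 N·m counterclockwise.
Hanging mass: 8.5 × 9.8 = 83.3 N down at 3.6 m → arm 0.1 m, τ = 83.3 × 0.1 = 8.33 N·m counterclockwise.
Speaker: 18 × 9.8 = 176.4 N down at 2.9 m → arm 0.8 m, τ = 176.4 × 0.8 = 141.1 N·m counterclockwise.
Paint can: 3.2 × 9.8 = 31.36 N down at 1.6 m → arm 2.1 m, τ = 31.36 × 2.1 = 65.86 N·m counterclockwise.
Net load moment about support B = 632.3 N·m counterclockwise.
Reaction R at support A is upward at 0.6 m, arm 3.1 m → moment R × 3.1 clockwise.
Balancing moments: R × 3.1 = 632.3, giving R = 204 N.

R_A ≈ 204 N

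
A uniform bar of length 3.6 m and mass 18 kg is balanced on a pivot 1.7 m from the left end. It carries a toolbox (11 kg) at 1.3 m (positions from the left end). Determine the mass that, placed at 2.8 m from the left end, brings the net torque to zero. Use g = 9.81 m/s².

m ≈ 2.36 kg

Choose the pivot (at 1.7 m from the left end) as the axis so the support reaction has zero arm there.
Beam weight: 18 × 9.81 = 176.6 N down at 1.8 m → arm 0.1 m, τ = 176.6 × 0.1 = 17.66 N·m clockwise.
Toolbox: 11 × 9.81 = 107.9 N down at 1.3 m → arm 0.4 m, τ = 107.9 × 0.4 = 43.16 N·m counterclockwise.
Net moment of known loads = 25.5 N·m counterclockwise.
An unknown mass m at 2.8 m has arm 1.1 m; its moment is m·g·1.1 clockwise.
Στ = 0 ⇒ m × 9.81 × 1.1 = 25.5 ⇒ m = 25.5 / (9.81 × 1.1) = 2.36 kg.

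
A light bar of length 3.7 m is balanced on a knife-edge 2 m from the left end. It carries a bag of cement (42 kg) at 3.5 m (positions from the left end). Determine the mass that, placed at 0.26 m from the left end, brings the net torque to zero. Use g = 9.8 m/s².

Sum moments about the knife-edge (at 2 m from the left end) (the support reaction has zero arm there).
Bag of cement: 42 × 9.8 = 411.6 N down at 3.5 m → arm 1.5 m, τ = 411.6 × 1.5 = 617.4 N·m clockwise.
Net moment of known loads = 617.4 N·m clockwise.
An unknown mass m at 0.26 m has arm 1.74 m; its moment is m·g·1.74 counterclockwise.
For rotational equilibrium, m × 9.8 × 1.74 = 617.4, so m = 617.4 / (9.8 × 1.74) = 36.2 kg.

m ≈ 36.2 kg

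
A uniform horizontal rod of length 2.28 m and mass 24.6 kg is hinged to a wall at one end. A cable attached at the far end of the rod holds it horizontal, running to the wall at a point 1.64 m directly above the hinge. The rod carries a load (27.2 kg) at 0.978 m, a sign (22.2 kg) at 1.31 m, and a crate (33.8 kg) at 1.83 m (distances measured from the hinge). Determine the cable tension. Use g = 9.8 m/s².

Take moments about the hinge.
Beam weight: 24.6 × 9.8 = 241.1 N down at 1.14 m → arm 1.14 m, τ = 241.1 × 1.14 = 274.9 N·m clockwise.
Load: 27.2 × 9.8 = 266.6 N down at 0.978 m → arm 0.978 m, τ = 266.6 × 0.978 = 260.7 N·m clockwise.
Sign: 22.2 × 9.8 = 217.6 N down at 1.31 m → arm 1.31 m, τ = 217.6 × 1.31 = 285.1 N·m clockwise.
Crate: 33.8 × 9.8 = 331.2 N down at 1.83 m → arm 1.83 m, τ = 331.2 × 1.83 = 606.1 N·m clockwise.
Total clockwise load moment = 1427 N·m.
The cable tension T acts at 2.28 m; only its component perpendicular to the rod, T sinθ, produces torque. sinθ = h/√(h²+d²) = 1.64/√(1.64²+2.28²) = 0.5839.
Setting net torque to zero: T × 2.28 × 0.5839 = 1427 → T = 1427 / 1.331 = 1070 N.

T ≈ 1070 N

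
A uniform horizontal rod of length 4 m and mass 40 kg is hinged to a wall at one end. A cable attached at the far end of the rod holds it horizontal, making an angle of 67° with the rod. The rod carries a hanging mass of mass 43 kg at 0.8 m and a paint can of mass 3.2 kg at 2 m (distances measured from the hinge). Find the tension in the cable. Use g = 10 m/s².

T ≈ 328 N

About the hinge:
Beam weight: 40 × 10 = 400 N down at 2 m → arm 2 m, τ = 400 × 2 = 800 N·m clockwise.
Hanging mass: 43 × 10 = 430 N down at 0.8 m → arm 0.8 m, τ = 430 × 0.8 = 344 N·m clockwise.
Paint can: 3.2 × 10 = 32 N down at 2 m → arm 2 m, τ = 32 × 2 = 64 N·m clockwise.
Total clockwise load moment = 1208 N·m.
The cable tension T acts at 4 m; only its component perpendicular to the rod, T sinθ, produces torque. sin 67° = 0.9205.
For rotational equilibrium, T × 4 × 0.9205 = 1208, so T = 1208 / 3.682 = 328 N.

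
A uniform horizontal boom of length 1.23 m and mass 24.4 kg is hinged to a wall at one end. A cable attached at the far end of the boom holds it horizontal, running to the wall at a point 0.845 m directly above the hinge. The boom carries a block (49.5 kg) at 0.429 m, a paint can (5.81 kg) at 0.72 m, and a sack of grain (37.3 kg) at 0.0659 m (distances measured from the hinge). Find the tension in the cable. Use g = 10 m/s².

Take moments about the hinge.
Beam weight: 24.4 × 10 = 244 N down at 0.615 m → arm 0.615 m, τ = 244 × 0.615 = 150.1 N·m clockwise.
Block: 49.5 × 10 = 495 N down at 0.429 m → arm 0.429 m, τ = 495 × 0.429 = 212.4 N·m clockwise.
Paint can: 5.81 × 10 = 58.1 N down at 0.72 m → arm 0.72 m, τ = 58.1 × 0.72 = 41.83 N·m clockwise.
Sack of grain: 37.3 × 10 = 373 N down at 0.0659 m → arm 0.0659 m, τ = 373 × 0.0659 = 24.58 N·m clockwise.
Total clockwise load moment = 428.9 N·m.
The cable tension T acts at 1.23 m; only its component perpendicular to the boom, T sinθ, produces torque. sinθ = h/√(h²+d²) = 0.845/√(0.845²+1.23²) = 0.5662.
Setting net torque to zero: T × 1.23 × 0.5662 = 428.9 → T = 428.9 / 0.6964 = 616 N.

T ≈ 616 N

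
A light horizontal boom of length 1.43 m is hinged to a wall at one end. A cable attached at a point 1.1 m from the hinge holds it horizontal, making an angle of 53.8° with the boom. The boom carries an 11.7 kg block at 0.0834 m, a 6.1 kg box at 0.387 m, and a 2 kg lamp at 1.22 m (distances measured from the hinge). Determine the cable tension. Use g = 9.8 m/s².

T ≈ 63.8 N

Choose the hinge as the axis so the unknown hinge reaction has zero arm there.
Block: 11.7 × 9.8 = 114.7 N down at 0.0834 m → arm 0.0834 m, τ = 114.7 × 0.0834 = 9.566 N·m clockwise.
Box: 6.1 × 9.8 = 59.78 N down at 0.387 m → arm 0.387 m, τ = 59.78 × 0.387 = 23.13 N·m clockwise.
Lamp: 2 × 9.8 = 19.6 N down at 1.22 m → arm 1.22 m, τ = 19.6 × 1.22 = 23.91 N·m clockwise.
Total clockwise load moment = 56.61 N·m.
The cable tension T acts at 1.1 m; only its component perpendicular to the boom, T sinθ, produces torque. sin 53.8° = 0.807.
Balancing moments: T × 1.1 × 0.807 = 56.61, giving T = 56.61 / 0.8877 = 63.8 N.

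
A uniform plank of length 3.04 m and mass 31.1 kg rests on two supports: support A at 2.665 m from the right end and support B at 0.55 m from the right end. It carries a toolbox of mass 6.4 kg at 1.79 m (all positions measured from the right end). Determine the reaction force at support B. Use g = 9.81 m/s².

R_B ≈ 191 N

Choose support A as the axis so its reaction then has zero moment arm.
Beam weight: 31.1 × 9.81 = 305.1 N down at 1.52 m → arm 1.145 m, τ = 305.1 × 1.145 = 349.3 N·m clockwise.
Toolbox: 6.4 × 9.81 = 62.78 N down at 1.79 m → arm 0.875 m, τ = 62.78 × 0.875 = 54.93 N·m clockwise.
Net load moment about support A = 404.2 N·m clockwise.
Reaction R at support B is upward at 0.55 m, arm 2.115 m → moment R × 2.115 counterclockwise.
Στ = 0 ⇒ R × 2.115 = 404.2 ⇒ R = 191 N.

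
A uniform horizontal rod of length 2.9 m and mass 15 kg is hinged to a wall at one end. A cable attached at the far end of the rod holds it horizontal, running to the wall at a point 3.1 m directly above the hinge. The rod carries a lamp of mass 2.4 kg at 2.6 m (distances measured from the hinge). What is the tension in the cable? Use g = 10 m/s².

T ≈ 132 N

About the hinge:
Beam weight: 15 × 10 = 150 N down at 1.45 m → arm 1.45 m, τ = 150 × 1.45 = 217.5 N·m clockwise.
Lamp: 2.4 × 10 = 24 N down at 2.6 m → arm 2.6 m, τ = 24 × 2.6 = 62.4 N·m clockwise.
Total clockwise load moment = 279.9 N·m.
The cable tension T acts at 2.9 m; only its component perpendicular to the rod, T sinθ, produces torque. sinθ = h/√(h²+d²) = 3.1/√(3.1²+2.9²) = 0.7303.
Στ = 0 ⇒ T × 2.9 × 0.7303 = 279.9 ⇒ T = 279.9 / 2.118 = 132 N.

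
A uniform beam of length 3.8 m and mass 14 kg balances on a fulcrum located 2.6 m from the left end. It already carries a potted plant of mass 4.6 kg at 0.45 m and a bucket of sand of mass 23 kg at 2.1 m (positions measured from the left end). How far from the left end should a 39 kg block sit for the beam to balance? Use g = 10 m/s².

x ≈ 3.4 m from the left end

Sum moments about the fulcrum (at 2.6 m from the left end) (the support reaction has zero arm there).
Beam weight: 14 × 10 = 140 N down at 1.9 m → arm 0.7 m, τ = 140 × 0.7 = 98 N·m counterclockwise.
Potted plant: 4.6 × 10 = 46 N down at 0.45 m → arm 2.15 m, τ = 46 × 2.15 = 98.9 N·m counterclockwise.
Bucket of sand: 23 × 10 = 230 N down at 2.1 m → arm 0.5 m, τ = 230 × 0.5 = 115 N·m counterclockwise.
Net moment of existing loads = 311.9 N·m counterclockwise.
The block weighs 39 × 10 = 390 N and must supply an equal clockwise moment, so its lever arm about the fulcrum is 311.9 / 390 = 0.8 m.
That puts it at 2.6 + 0.8 = 3.4 m from the left end.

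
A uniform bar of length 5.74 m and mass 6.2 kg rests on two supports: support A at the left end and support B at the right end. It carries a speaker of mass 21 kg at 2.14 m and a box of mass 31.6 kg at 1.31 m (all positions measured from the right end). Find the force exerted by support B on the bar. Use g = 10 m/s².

Taking torques about support A:
Beam weight: 6.2 × 10 = 62 N down at 2.87 m → arm 2.87 m, τ = 62 × 2.87 = 177.9 N·m clockwise.
Speaker: 21 × 10 = 210 N down at 2.14 m → arm 3.6 m, τ = 210 × 3.6 = 756 N·m clockwise.
Box: 31.6 × 10 = 316 N down at 1.31 m → arm 4.43 m, τ = 316 × 4.43 = 1400 N·m clockwise.
Net load moment about support A = 2334 N·m clockwise.
Reaction R at support B is upward at 0 m, arm 5.74 m → moment R × 5.74 counterclockwise.
For rotational equilibrium, R × 5.74 = 2334, so R = 407 N.

R_B ≈ 407 N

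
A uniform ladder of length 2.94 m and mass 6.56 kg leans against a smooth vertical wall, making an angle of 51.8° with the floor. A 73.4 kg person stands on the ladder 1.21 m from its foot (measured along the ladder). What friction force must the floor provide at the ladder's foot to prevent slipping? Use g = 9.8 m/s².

f ≈ 258 N

About the foot of the ladder:
Ladder weight 6.56×9.8 = 64.29 N acts at 1.47 m along the ladder; its horizontal arm is 1.47·cos51.8° = 0.9091 m → τ = 58.45 N·m clockwise.
Person: 73.4×9.8 = 719.3 N at 1.21 m → arm 0.7483 m → τ = 538.3 N·m clockwise.
Wall normal N acts horizontally at the top; its moment arm is the height L sinθ = 2.94·sin51.8° = 2.31 m, counterclockwise.
For rotational equilibrium, N × 2.31 = 596.8, so N = 258 N.
ΣFx = 0: friction at the foot balances the wall's push, so f = N_wall = 258 N.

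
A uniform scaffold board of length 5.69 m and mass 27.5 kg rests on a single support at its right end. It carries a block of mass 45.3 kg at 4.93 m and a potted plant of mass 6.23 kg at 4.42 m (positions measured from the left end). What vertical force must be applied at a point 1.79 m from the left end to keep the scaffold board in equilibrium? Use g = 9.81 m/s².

F ≈ 303 N

Taking torques about the right end:
Beam weight: 27.5 × 9.81 = 269.8 N down at 2.845 m → arm 2.845 m, τ = 269.8 × 2.845 = 767.6 N·m counterclockwise.
Block: 45.3 × 9.81 = 444.4 N down at 4.93 m → arm 0.76 m, τ = 444.4 × 0.76 = 337.7 N·m counterclockwise.
Potted plant: 6.23 × 9.81 = 61.12 N down at 4.42 m → arm 1.27 m, τ = 61.12 × 1.27 = 77.62 N·m counterclockwise.
Net moment of the loads = 1183 N·m counterclockwise.
The upward force F acts at a point 1.79 m from the left end, arm 3.9 m, giving F × 3.9 clockwise.
Setting net torque to zero: F × 3.9 = 1183 → F = 1183 / 3.9 = 303 N.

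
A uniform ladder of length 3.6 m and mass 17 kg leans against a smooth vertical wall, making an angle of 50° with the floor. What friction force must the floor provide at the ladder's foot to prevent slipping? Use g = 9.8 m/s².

f ≈ 69.9 N

Take moments about the foot of the ladder.
Ladder weight 17×9.8 = 166.6 N acts at 1.8 m along the ladder; its horizontal arm is 1.8·cos50° = 1.157 m → τ = 192.8 N·m clockwise.
Wall normal N acts horizontally at the top; its moment arm is the height L sinθ = 3.6·sin50° = 2.758 m, counterclockwise.
Setting net torque to zero: N × 2.758 = 192.8 → N = 69.9 N.
ΣFx = 0: friction at the foot balances the wall's push, so f = N_wall = 69.9 N.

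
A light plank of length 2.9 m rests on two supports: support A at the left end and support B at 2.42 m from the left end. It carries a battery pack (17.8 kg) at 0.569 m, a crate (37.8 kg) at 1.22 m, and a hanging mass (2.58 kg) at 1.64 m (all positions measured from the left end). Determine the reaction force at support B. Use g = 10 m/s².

R_B ≈ 250 N

Take moments about support A.
Battery pack: 17.8 × 10 = 178 N down at 0.569 m → arm 0.569 m, τ = 178 × 0.569 = 101.3 N·m clockwise.
Crate: 37.8 × 10 = 378 N down at 1.22 m → arm 1.22 m, τ = 378 × 1.22 = 461.2 N·m clockwise.
Hanging mass: 2.58 × 10 = 25.8 N down at 1.64 m → arm 1.64 m, τ = 25.8 × 1.64 = 42.31 N·m clockwise.
Net load moment about support A = 604.8 N·m clockwise.
Reaction R at support B is upward at 2.42 m, arm 2.42 m → moment R × 2.42 counterclockwise.
Στ = 0 ⇒ R × 2.42 = 604.8 ⇒ R = 250 N.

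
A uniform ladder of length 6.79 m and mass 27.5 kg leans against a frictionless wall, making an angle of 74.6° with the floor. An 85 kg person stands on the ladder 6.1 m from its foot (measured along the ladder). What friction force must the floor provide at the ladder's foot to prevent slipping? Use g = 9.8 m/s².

Taking torques about the foot of the ladder:
Ladder weight 27.5×9.8 = 269.5 N acts at 3.395 m along the ladder; its horizontal arm is 3.395·cos74.6° = 0.9016 m → τ = 243 N·m clockwise.
Person: 85×9.8 = 833 N at 6.1 m → arm 1.62 m → τ = 1349 N·m clockwise.
Wall normal N acts horizontally at the top; its moment arm is the height L sinθ = 6.79·sin74.6° = 6.546 m, counterclockwise.
Setting net torque to zero: N × 6.546 = 1592 → N = 243 N.
ΣFx = 0: friction at the foot balances the wall's push, so f = N_wall = 243 N.

f ≈ 243 N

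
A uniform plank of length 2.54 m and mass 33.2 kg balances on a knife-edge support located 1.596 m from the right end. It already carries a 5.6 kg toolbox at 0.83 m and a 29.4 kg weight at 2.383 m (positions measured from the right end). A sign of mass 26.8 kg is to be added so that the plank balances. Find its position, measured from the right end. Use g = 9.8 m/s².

Take moments about the knife-edge support (at 1.596 m from the right end).
Beam weight: 33.2 × 9.8 = 325.4 N down at 1.27 m → arm 0.326 m, τ = 325.4 × 0.326 = 106.1 N·m clockwise.
Toolbox: 5.6 × 9.8 = 54.88 N down at 0.83 m → arm 0.766 m, τ = 54.88 × 0.766 = 42.04 N·m clockwise.
Weight: 29.4 × 9.8 = 288.1 N down at 2.383 m → arm 0.787 m, τ = 288.1 × 0.787 = 226.7 N·m counterclockwise.
Net moment of existing loads = 78.56 N·m counterclockwise.
The sign weighs 26.8 × 9.8 = 262.6 N and must supply an equal clockwise moment, so its lever arm about the knife-edge support is 78.56 / 262.6 = 0.299 m.
That puts it at 1.596 − 0.299 = 1.3 m from the right end.

x ≈ 1.3 m from the right end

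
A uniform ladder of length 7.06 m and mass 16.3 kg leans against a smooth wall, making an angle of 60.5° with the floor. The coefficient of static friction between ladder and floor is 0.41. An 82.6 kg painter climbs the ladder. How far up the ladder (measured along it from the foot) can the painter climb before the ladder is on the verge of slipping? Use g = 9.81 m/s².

Taking torques about the foot of the ladder:
Ladder weight 16.3×9.81 = 159.9 N acts at 3.53 m along the ladder; its horizontal arm is 3.53·cos60.5° = 1.738 m → τ = 277.9 N·m clockwise.
Painter weight 82.6×9.81 = 810.3 N at distance d → arm d·cos60.5° → τ = 810.3·d·0.4924 clockwise.
Wall normal N at the top has arm L sinθ = 6.145 m counterclockwise, so Στ = 0 gives N·6.145 = 277.9 + 399·d.
ΣFy = 0 ⇒ N_floor = 970.2 N, so the maximum friction is μ_s·N_floor = 0.41×970.2 = 397.8 N. ΣFx = 0 ⇒ N_wall = f, so at the slipping point N = 397.8 N.
Substituting: 397.8×6.145 = 277.9 + 399·d ⇒ d = (2444 − 277.9) / 399 = 5.43 m.

d ≈ 5.43 m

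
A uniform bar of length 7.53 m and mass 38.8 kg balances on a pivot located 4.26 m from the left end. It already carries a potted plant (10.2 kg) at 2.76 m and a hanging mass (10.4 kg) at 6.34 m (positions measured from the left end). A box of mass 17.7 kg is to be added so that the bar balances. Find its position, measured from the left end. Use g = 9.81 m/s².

x ≈ 4.99 m from the left end

About the pivot (at 4.26 m from the left end):
Beam weight: 38.8 × 9.81 = 380.6 N down at 3.765 m → arm 0.495 m, τ = 380.6 × 0.495 = 188.4 N·m counterclockwise.
Potted plant: 10.2 × 9.81 = 100.1 N down at 2.76 m → arm 1.5 m, τ = 100.1 × 1.5 = 150.1 N·m counterclockwise.
Hanging mass: 10.4 × 9.81 = 102 N down at 6.34 m → arm 2.08 m, τ = 102 × 2.08 = 212.2 N·m clockwise.
Net moment of existing loads = 126.3 N·m counterclockwise.
The box weighs 17.7 × 9.81 = 173.6 N and must supply an equal clockwise moment, so its lever arm about the pivot is 126.3 / 173.6 = 0.728 m.
That puts it at 4.26 + 0.728 = 4.99 m from the left end.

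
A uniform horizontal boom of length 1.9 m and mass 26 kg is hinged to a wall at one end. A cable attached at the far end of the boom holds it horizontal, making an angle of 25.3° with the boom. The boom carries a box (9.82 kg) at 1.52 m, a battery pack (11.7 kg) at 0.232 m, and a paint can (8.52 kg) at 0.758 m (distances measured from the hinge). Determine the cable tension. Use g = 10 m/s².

Choose the hinge as the axis so the unknown hinge reaction has zero arm there.
Beam weight: 26 × 10 = 260 N down at 0.95 m → arm 0.95 m, τ = 260 × 0.95 = 247 N·m clockwise.
Box: 9.82 × 10 = 98.2 N down at 1.52 m → arm 1.52 m, τ = 98.2 × 1.52 = 149.3 N·m clockwise.
Battery pack: 11.7 × 10 = 117 N down at 0.232 m → arm 0.232 m, τ = 117 × 0.232 = 27.14 N·m clockwise.
Paint can: 8.52 × 10 = 85.2 N down at 0.758 m → arm 0.758 m, τ = 85.2 × 0.758 = 64.58 N·m clockwise.
Total clockwise load moment = 488 N·m.
The cable tension T acts at 1.9 m; only its component perpendicular to the boom, T sinθ, produces torque. sin 25.3° = 0.4274.
Στ = 0 ⇒ T × 1.9 × 0.4274 = 488 ⇒ T = 488 / 0.8121 = 601 N.

T ≈ 601 N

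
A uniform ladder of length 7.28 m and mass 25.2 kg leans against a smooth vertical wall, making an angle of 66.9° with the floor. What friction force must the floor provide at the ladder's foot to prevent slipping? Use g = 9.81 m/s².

f ≈ 52.7 N

Take moments about the foot of the ladder.
Ladder weight 25.2×9.81 = 247.2 N acts at 3.64 m along the ladder; its horizontal arm is 3.64·cos66.9° = 1.428 m → τ = 353 N·m clockwise.
Wall normal N acts horizontally at the top; its moment arm is the height L sinθ = 7.28·sin66.9° = 6.696 m, counterclockwise.
For rotational equilibrium, N × 6.696 = 353, so N = 52.7 N.
ΣFx = 0: friction at the foot balances the wall's push, so f = N_wall = 52.7 N.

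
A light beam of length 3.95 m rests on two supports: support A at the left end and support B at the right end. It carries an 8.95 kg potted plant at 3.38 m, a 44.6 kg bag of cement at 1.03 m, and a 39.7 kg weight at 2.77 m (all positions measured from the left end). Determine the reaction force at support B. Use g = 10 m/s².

Take moments about support A.
Potted plant: 8.95 × 10 = 89.5 N down at 3.38 m → arm 3.38 m, τ = 89.5 × 3.38 = 302.5 N·m clockwise.
Bag of cement: 44.6 × 10 = 446 N down at 1.03 m → arm 1.03 m, τ = 446 × 1.03 = 459.4 N·m clockwise.
Weight: 39.7 × 10 = 397 N down at 2.77 m → arm 2.77 m, τ = 397 × 2.77 = 1100 N·m clockwise.
Net load moment about support A = 1862 N·m clockwise.
Reaction R at support B is upward at 3.95 m, arm 3.95 m → moment R × 3.95 counterclockwise.
Setting net torque to zero: R × 3.95 = 1862 → R = 471 N.

R_B ≈ 471 N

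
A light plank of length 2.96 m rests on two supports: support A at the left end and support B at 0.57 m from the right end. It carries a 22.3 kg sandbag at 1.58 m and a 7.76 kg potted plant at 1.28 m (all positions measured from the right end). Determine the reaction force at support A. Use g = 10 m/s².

R_A ≈ 117 N

About support B:
Sandbag: 22.3 × 10 = 223 N down at 1.58 m → arm 1.01 m, τ = 223 × 1.01 = 225.2 N·m counterclockwise.
Potted plant: 7.76 × 10 = 77.6 N down at 1.28 m → arm 0.71 m, τ = 77.6 × 0.71 = 55.1 N·m counterclockwise.
Net load moment about support B = 280.3 N·m counterclockwise.
Reaction R at support A is upward at 2.96 m, arm 2.39 m → moment R × 2.39 clockwise.
Στ = 0 ⇒ R × 2.39 = 280.3 ⇒ R = 117 N.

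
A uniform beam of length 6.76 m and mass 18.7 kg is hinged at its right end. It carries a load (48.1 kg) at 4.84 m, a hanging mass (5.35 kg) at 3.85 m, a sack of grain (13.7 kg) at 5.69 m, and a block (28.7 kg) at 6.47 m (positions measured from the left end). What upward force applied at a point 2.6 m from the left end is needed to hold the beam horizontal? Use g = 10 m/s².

Sum moments about the right end (the unknown pivot reaction has zero arm there).
Beam weight: 18.7 × 10 = 187 N down at 3.38 m → arm 3.38 m, τ = 187 × 3.38 = 632.1 N·m counterclockwise.
Load: 48.1 × 10 = 481 N down at 4.84 m → arm 1.92 m, τ = 481 × 1.92 = 923.5 N·m counterclockwise.
Hanging mass: 5.35 × 10 = 53.5 N down at 3.85 m → arm 2.91 m, τ = 53.5 × 2.91 = 155.7 N·m counterclockwise.
Sack of grain: 13.7 × 10 = 137 N down at 5.69 m → arm 1.07 m, τ = 137 × 1.07 = 146.6 N·m counterclockwise.
Block: 28.7 × 10 = 287 N down at 6.47 m → arm 0.29 m, τ = 287 × 0.29 = 83.23 N·m counterclockwise.
Net moment of the loads = 1941 N·m counterclockwise.
The upward force F acts at a point 2.6 m from the left end, arm 4.16 m, giving F × 4.16 clockwise.
Στ = 0 ⇒ F × 4.16 = 1941 ⇒ F = 1941 / 4.16 = 467 N.

F ≈ 467 N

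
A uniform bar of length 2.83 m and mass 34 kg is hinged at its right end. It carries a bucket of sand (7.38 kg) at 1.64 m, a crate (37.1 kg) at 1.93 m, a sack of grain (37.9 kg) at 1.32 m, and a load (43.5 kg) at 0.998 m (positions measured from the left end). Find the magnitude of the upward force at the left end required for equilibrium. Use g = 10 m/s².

Taking torques about the right end:
Beam weight: 34 × 10 = 340 N down at 1.415 m → arm 1.415 m, τ = 340 × 1.415 = 481.1 N·m counterclockwise.
Bucket of sand: 7.38 × 10 = 73.8 N down at 1.64 m → arm 1.19 m, τ = 73.8 × 1.19 = 87.82 N·m counterclockwise.
Crate: 37.1 × 10 = 371 N down at 1.93 m → arm 0.9 m, τ = 371 × 0.9 = 333.9 N·m counterclockwise.
Sack of grain: 37.9 × 10 = 379 N down at 1.32 m → arm 1.51 m, τ = 379 × 1.51 = 572.3 N·m counterclockwise.
Load: 43.5 × 10 = 435 N down at 0.998 m → arm 1.832 m, τ = 435 × 1.832 = 796.9 N·m counterclockwise.
Net moment of the loads = 2272 N·m counterclockwise.
The upward force F acts at the left end, arm 2.83 m, giving F × 2.83 clockwise.
Balancing moments: F × 2.83 = 2272, giving F = 2272 / 2.83 = 803 N.

F ≈ 803 N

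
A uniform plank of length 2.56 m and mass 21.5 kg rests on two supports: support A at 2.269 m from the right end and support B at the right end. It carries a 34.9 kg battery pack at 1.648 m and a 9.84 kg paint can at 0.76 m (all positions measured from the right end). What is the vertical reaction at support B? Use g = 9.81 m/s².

R_B ≈ 250 N

Choose support A as the axis so its reaction then has zero moment arm.
Beam weight: 21.5 × 9.81 = 210.9 N down at 1.28 m → arm 0.989 m, τ = 210.9 × 0.989 = 208.6 N·m clockwise.
Battery pack: 34.9 × 9.81 = 342.4 N down at 1.648 m → arm 0.621 m, τ = 342.4 × 0.621 = 212.6 N·m clockwise.
Paint can: 9.84 × 9.81 = 96.53 N down at 0.76 m → arm 1.509 m, τ = 96.53 × 1.509 = 145.7 N·m clockwise.
Net load moment about support A = 566.9 N·m clockwise.
Reaction R at support B is upward at 0 m, arm 2.269 m → moment R × 2.269 counterclockwise.
Setting net torque to zero: R × 2.269 = 566.9 → R = 250 N.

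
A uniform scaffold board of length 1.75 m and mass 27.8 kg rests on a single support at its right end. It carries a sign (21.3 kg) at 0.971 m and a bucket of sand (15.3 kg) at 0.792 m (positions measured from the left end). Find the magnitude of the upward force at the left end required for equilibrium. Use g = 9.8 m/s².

F ≈ 311 N

Taking torques about the right end:
Beam weight: 27.8 × 9.8 = 272.4 N down at 0.875 m → arm 0.875 m, τ = 272.4 × 0.875 = 238.3 N·m counterclockwise.
Sign: 21.3 × 9.8 = 208.7 N down at 0.971 m → arm 0.779 m, τ = 208.7 × 0.779 = 162.6 N·m counterclockwise.
Bucket of sand: 15.3 × 9.8 = 149.9 N down at 0.792 m → arm 0.958 m, τ = 149.9 × 0.958 = 143.6 N·m counterclockwise.
Net moment of the loads = 544.5 N·m counterclockwise.
The upward force F acts at the left end, arm 1.75 m, giving F × 1.75 clockwise.
For rotational equilibrium, F × 1.75 = 544.5, so F = 544.5 / 1.75 = 311 N.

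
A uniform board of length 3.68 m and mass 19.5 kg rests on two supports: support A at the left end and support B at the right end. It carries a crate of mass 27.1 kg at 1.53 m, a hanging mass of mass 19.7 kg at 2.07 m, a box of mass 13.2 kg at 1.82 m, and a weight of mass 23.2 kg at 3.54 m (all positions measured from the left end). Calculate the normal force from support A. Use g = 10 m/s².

About support B:
Beam weight: 19.5 × 10 = 195 N down at 1.84 m → arm 1.84 m, τ = 195 × 1.84 = 358.8 N·m counterclockwise.
Crate: 27.1 × 10 = 271 N down at 1.53 m → arm 2.15 m, τ = 271 × 2.15 = 582.6 N·m counterclockwise.
Hanging mass: 19.7 × 10 = 197 N down at 2.07 m → arm 1.61 m, τ = 197 × 1.61 = 317.2 N·m counterclockwise.
Box: 13.2 × 10 = 132 N down at 1.82 m → arm 1.86 m, τ = 132 × 1.86 = 245.5 N·m counterclockwise.
Weight: 23.2 × 10 = 232 N down at 3.54 m → arm 0.14 m, τ = 232 × 0.14 = 32.48 N·m counterclockwise.
Net load moment about support B = 1537 N·m counterclockwise.
Reaction R at support A is upward at 0 m, arm 3.68 m → moment R × 3.68 clockwise.
Balancing moments: R × 3.68 = 1537, giving R = 418 N.

R_A ≈ 418 N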